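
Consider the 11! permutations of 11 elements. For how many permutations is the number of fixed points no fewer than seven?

3356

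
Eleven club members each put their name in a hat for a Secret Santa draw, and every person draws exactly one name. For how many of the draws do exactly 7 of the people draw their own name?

2970

Pick the 7 fixed positions: C(11,7) = 330 ways.
The remaining 4 must be deranged: !4 = 9.
Total: 330 × 9 = 2970.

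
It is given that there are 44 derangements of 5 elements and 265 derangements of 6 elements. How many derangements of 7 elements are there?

1854

D_7 = (7-1)·(D_6 + D_5) = 6·(265 + 44) = 6·309 = 1854.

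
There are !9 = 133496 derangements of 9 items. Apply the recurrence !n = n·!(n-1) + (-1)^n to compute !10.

1334961

!10 = 10·133496 + 1 = 1334961.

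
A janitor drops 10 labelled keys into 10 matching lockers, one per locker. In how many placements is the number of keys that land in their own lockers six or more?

2176

# with exactly i fixed is C(10,i)·!(10-i); sum over i=6..10:
  i=6: C(10,6)·!4 = 210·9 = 1890
  i=7: C(10,7)·!3 = 120·2 = 240
  i=8: C(10,8)·!2 = 45·1 = 45
  i=9: C(10,9)·!1 = 10·0 = 0
  i=10: C(10,10)·!0 = 1·1 = 1
Total = 2176.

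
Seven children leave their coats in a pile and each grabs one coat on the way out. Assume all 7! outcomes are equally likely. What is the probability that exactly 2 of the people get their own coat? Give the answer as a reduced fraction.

Favorable outcomes: C(7,2)·!5 = 21·44 = 924.
Total outcomes: 7! = 5040.
Probability = 924/5040 = 11/60.

11/60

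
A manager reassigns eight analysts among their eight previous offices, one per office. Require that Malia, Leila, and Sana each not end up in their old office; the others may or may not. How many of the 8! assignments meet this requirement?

27240

Inclusion-exclusion on the 3 forbidden self-matches:
Σ_{j=0}^{3} (-1)^j C(3,j)(8-j)!
= C(3,0)·8! - C(3,1)·7! + C(3,2)·6! - C(3,3)·5!
= 40320 - 15120 + 2160 - 120
= 27240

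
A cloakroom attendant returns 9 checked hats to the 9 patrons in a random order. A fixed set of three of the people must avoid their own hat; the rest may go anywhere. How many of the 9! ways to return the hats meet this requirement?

Let A_j be the event that the j-th constrained one is fixed. By inclusion-exclusion over the 3 events:
Σ_{j=0}^{3} (-1)^j C(3,j)(9-j)!
= C(3,0)·9! - C(3,1)·8! + C(3,2)·7! - C(3,3)·6!
= 362880 - 120960 + 15120 - 720
= 256320

256320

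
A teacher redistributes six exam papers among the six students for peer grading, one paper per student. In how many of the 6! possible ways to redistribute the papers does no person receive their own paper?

265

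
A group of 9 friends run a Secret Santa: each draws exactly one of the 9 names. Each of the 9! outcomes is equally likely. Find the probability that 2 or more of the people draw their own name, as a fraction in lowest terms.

Favorable outcomes: Σ_{i≥2} C(9,i)·!(9-i) = 36·1854 + 84·265 + 126·44 + 126·9 + 84·2 + 36·1 + 9·0 + 1·1 = 95887.
Total outcomes: 9! = 362880.
Probability = 95887/362880 = 95887/362880.

95887/362880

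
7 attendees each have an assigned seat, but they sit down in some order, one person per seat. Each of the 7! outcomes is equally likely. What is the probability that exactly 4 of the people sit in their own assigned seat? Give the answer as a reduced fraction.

1/72

Favorable outcomes: C(7,4)·!3 = 35·2 = 70.
Total outcomes: 7! = 5040.
Probability = 70/5040 = 1/72.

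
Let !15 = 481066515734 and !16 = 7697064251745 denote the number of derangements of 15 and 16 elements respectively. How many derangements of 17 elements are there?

130850092279664

!17 = (17-1)·(!16 + !15) = 16·(7697064251745 + 481066515734) = 16·8178130767479 = 130850092279664.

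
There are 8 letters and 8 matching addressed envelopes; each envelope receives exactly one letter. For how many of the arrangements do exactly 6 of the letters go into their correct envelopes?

28

Pick the 6 fixed positions: C(8,6) = 28 ways.
The remaining 2 must be deranged: !2 = 1.
Total: 28 × 1 = 28.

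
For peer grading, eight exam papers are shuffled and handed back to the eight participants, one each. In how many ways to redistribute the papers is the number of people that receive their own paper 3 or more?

3235

Sum C(8,i)·!(8-i) for i = 3..8:
  i=3: C(8,3)·!5 = 56·44 = 2464
  i=4: C(8,4)·!4 = 70·9 = 630
  i=5: C(8,5)·!3 = 56·2 = 112
  i=6: C(8,6)·!2 = 28·1 = 28
  i=7: C(8,7)·!1 = 8·0 = 0
  i=8: C(8,8)·!0 = 1·1 = 1
Total = 3235.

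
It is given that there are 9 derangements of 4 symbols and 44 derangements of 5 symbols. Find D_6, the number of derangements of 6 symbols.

265

D_6 = (6-1)·(D_5 + D_4) = 5·(44 + 9) = 5·53 = 265.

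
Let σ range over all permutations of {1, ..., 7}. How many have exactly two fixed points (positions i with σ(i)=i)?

924

Pick the 2 fixed positions: C(7,2) = 21 ways.
The other 5 form a derangement: !5 = 44.
Total: 21 × 44 = 924.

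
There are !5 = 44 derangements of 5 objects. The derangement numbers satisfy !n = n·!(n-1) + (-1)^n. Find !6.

!6 = 6·44 + 1 = 265.

265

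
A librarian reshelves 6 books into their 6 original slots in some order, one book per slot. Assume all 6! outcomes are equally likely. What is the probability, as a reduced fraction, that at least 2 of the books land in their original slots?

191/720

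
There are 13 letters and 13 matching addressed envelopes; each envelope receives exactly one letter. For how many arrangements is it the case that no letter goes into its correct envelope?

2290792932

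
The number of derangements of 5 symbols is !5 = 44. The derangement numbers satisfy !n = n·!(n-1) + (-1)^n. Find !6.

265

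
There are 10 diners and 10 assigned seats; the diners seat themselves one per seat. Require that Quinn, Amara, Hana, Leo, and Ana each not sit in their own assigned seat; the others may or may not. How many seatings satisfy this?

2170680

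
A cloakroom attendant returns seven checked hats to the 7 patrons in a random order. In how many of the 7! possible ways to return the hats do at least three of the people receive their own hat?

407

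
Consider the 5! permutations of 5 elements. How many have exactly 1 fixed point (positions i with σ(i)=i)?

45

Pick the single fixed position: C(5,1) = 5 ways.
The remaining 4 must be deranged: !4 = 9.
Total: 5 × 9 = 45.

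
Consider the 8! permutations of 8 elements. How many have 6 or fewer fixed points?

Sum C(8,i)·!(8-i) for i = 0..6:
  i=0: C(8,0)·!8 = 1·14833 = 14833
  i=1: C(8,1)·!7 = 8·1854 = 14832
  i=2: C(8,2)·!6 = 28·265 = 7420
  i=3: C(8,3)·!5 = 56·44 = 2464
  i=4: C(8,4)·!4 = 70·9 = 630
  i=5: C(8,5)·!3 = 56·2 = 112
  i=6: C(8,6)·!2 = 28·1 = 28
Total = 40319.

40319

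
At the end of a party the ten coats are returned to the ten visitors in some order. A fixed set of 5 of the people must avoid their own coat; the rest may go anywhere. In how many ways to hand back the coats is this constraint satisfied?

2170680

Inclusion-exclusion on the 5 forbidden self-matches:
Σ_{j=0}^{5} (-1)^j C(5,j)(10-j)!
= C(5,0)·10! - C(5,1)·9! + C(5,2)·8! - C(5,3)·7! + C(5,4)·6! - C(5,5)·5!
= 3628800 - 1814400 + 403200 - 50400 + 3600 - 120
= 2170680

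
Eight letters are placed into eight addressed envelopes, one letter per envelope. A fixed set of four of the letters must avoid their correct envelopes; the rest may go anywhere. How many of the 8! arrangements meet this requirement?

24024

Let A_j be the event that the j-th constrained one is fixed. By inclusion-exclusion over the 4 events:
Σ_{j=0}^{4} (-1)^j C(4,j)(8-j)!
= C(4,0)·8! - C(4,1)·7! + C(4,2)·6! - C(4,3)·5! + C(4,4)·4!
= 40320 - 20160 + 4320 - 480 + 24
= 24024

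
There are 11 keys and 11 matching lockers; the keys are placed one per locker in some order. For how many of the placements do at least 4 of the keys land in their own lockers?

757934

# with exactly i fixed is C(11,i)·!(11-i); sum over i=4..11:
  i=4: C(11,4)·!7 = 330·1854 = 611820
  i=5: C(11,5)·!6 = 462·265 = 122430
  i=6: C(11,6)·!5 = 462·44 = 20328
  i=7: C(11,7)·!4 = 330·9 = 2970
  i=8: C(11,8)·!3 = 165·2 = 330
  i=9: C(11,9)·!2 = 55·1 = 55
  i=10: C(11,10)·!1 = 11·0 = 0
  i=11: C(11,11)·!0 = 1·1 = 1
Total = 757934.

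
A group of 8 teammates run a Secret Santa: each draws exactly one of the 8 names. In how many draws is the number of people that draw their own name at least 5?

141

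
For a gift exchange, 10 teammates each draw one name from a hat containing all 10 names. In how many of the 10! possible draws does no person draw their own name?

1334961

!10 is the nearest integer to 10!/e.
10! = 3628800, and 3628800/e ≈ 1334960.92, so !10 = 1334961.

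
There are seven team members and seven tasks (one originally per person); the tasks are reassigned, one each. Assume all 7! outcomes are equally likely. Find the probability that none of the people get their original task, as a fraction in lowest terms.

103/280

Favorable outcomes: !7 = 1854.
Total outcomes: 7! = 5040.
Probability = 1854/5040 = 103/280.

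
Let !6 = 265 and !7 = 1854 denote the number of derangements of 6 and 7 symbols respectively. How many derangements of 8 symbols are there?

14833

!8 = (8-1)·(!7 + !6) = 7·(1854 + 265) = 7·2119 = 14833.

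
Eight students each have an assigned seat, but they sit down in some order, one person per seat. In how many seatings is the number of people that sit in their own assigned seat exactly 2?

7420

Pick the 2 fixed positions: C(8,2) = 28 ways.
The remaining 6 must be deranged: !6 = 265.
Total: 28 × 265 = 7420.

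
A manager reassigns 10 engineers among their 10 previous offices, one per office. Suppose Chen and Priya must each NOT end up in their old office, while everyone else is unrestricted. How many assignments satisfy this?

Let A_j be the event that the j-th constrained one is fixed. By inclusion-exclusion over the 2 events:
Σ_{j=0}^{2} (-1)^j C(2,j)(10-j)!
= C(2,0)·10! - C(2,1)·9! + C(2,2)·8!
= 3628800 - 725760 + 40320
= 2943360

2943360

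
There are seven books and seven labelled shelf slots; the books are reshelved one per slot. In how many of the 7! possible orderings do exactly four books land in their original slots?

70

Choose which 4 of the 7 are fixed: C(7,4) = 35.
The other 3 form a derangement: !3 = 2.
Total: 35 × 2 = 70.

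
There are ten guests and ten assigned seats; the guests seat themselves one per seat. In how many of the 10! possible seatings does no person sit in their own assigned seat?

Use !n = n·!(n-1) + (-1)^n.
!10 = 10·133496 + 1 = 1334961

1334961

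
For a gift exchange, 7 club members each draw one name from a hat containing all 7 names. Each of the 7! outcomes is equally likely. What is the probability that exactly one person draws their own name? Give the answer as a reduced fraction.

Favorable outcomes: C(7,1)·!6 = 7·265 = 1855.
Total outcomes: 7! = 5040.
Probability = 1855/5040 = 53/144.

53/144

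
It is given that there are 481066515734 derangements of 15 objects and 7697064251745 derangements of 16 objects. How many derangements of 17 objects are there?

D_17 = (17-1)·(D_16 + D_15) = 16·(7697064251745 + 481066515734) = 16·8178130767479 = 130850092279664.

130850092279664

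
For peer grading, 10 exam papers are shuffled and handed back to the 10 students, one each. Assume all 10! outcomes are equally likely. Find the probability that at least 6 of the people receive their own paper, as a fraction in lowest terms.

17/28350

Favorable outcomes: Σ_{i≥6} C(10,i)·!(10-i) = 210·9 + 120·2 + 45·1 + 10·0 + 1·1 = 2176.
Total outcomes: 10! = 3628800.
Probability = 2176/3628800 = 17/28350.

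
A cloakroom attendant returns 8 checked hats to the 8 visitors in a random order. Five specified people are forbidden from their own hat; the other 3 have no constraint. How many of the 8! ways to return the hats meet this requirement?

21234

Let A_j be the event that the j-th constrained one is fixed. By inclusion-exclusion over the 5 events:
Σ_{j=0}^{5} (-1)^j C(5,j)(8-j)!
= C(5,0)·8! - C(5,1)·7! + C(5,2)·6! - C(5,3)·5! + C(5,4)·4! - C(5,5)·3!
= 40320 - 25200 + 7200 - 1200 + 120 - 6
= 21234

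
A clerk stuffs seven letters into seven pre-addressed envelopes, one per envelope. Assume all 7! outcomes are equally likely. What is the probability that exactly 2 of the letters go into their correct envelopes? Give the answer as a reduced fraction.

11/60

Favorable outcomes: C(7,2)·!5 = 21·44 = 924.
Total outcomes: 7! = 5040.
Probability = 924/5040 = 11/60.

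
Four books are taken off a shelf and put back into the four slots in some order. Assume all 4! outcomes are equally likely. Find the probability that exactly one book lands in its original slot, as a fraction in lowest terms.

1/3

Favorable outcomes: C(4,1)·!3 = 4·2 = 8.
Total outcomes: 4! = 24.
Probability = 8/24 = 1/3.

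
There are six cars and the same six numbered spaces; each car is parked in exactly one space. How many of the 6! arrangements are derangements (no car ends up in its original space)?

The subfactorial !6 = [6!/e] (nearest integer).
6! = 720, and 720/e ≈ 264.87, so !6 = 265.

265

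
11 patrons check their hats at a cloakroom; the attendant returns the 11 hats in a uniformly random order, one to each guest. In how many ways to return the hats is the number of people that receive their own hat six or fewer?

# with exactly i fixed is C(11,i)·!(11-i); sum over i=0..6:
  i=0: C(11,0)·!11 = 1·14684570 = 14684570
  i=1: C(11,1)·!10 = 11·1334961 = 14684571
  i=2: C(11,2)·!9 = 55·133496 = 7342280
  i=3: C(11,3)·!8 = 165·14833 = 2447445
  i=4: C(11,4)·!7 = 330·1854 = 611820
  i=5: C(11,5)·!6 = 462·265 = 122430
  i=6: C(11,6)·!5 = 462·44 = 20328
Total = 39913444.

39913444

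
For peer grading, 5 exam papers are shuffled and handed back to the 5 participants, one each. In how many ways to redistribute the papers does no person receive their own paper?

44

Recurrence: !5 = 5·!4 + (-1)^5.
!5 = 5·9 - 1 = 44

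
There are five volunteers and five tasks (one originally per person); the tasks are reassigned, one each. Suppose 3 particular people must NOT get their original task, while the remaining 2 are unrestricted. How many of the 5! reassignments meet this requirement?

64

Inclusion-exclusion on the 3 forbidden self-matches:
Σ_{j=0}^{3} (-1)^j C(3,j)(5-j)!
= C(3,0)·5! - C(3,1)·4! + C(3,2)·3! - C(3,3)·2!
= 120 - 72 + 18 - 2
= 64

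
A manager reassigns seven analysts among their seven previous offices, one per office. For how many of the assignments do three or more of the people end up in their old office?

407

Sum C(7,i)·!(7-i) for i = 3..7:
  i=3: C(7,3)·!4 = 35·9 = 315
  i=4: C(7,4)·!3 = 35·2 = 70
  i=5: C(7,5)·!2 = 21·1 = 21
  i=6: C(7,6)·!1 = 7·0 = 0
  i=7: C(7,7)·!0 = 1·1 = 1
Total = 407.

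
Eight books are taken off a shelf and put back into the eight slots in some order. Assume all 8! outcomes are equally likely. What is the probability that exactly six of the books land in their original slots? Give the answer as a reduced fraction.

1/1440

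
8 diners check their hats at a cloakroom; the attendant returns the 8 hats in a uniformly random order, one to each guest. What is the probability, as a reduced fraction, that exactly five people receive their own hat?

1/360

Favorable outcomes: C(8,5)·!3 = 56·2 = 112.
Total outcomes: 8! = 40320.
Probability = 112/40320 = 1/360.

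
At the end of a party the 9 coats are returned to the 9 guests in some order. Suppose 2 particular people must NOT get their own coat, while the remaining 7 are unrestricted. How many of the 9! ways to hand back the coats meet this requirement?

287280

Inclusion-exclusion on the 2 forbidden self-matches:
Σ_{j=0}^{2} (-1)^j C(2,j)(9-j)!
= C(2,0)·9! - C(2,1)·8! + C(2,2)·7!
= 362880 - 80640 + 5040
= 287280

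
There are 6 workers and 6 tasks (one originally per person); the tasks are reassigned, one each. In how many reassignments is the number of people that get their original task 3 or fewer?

704

Sum C(6,i)·!(6-i) for i = 0..3:
  i=0: C(6,0)·!6 = 1·265 = 265
  i=1: C(6,1)·!5 = 6·44 = 264
  i=2: C(6,2)·!4 = 15·9 = 135
  i=3: C(6,3)·!3 = 20·2 = 40
Total = 704.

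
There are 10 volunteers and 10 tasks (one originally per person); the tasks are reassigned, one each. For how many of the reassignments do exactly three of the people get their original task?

Choose which 3 of the 10 are fixed: C(10,3) = 120.
The other 7 form a derangement: !7 = 1854.
Total: 120 × 1854 = 222480.

222480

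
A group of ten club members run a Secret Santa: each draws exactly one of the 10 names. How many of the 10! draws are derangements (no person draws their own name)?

1334961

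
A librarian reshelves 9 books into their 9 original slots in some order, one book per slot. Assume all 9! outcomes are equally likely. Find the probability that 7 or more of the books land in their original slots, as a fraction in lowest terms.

Favorable outcomes: Σ_{i≥7} C(9,i)·!(9-i) = 36·1 + 9·0 + 1·1 = 37.
Total outcomes: 9! = 362880.
Probability = 37/362880 = 37/362880.

37/362880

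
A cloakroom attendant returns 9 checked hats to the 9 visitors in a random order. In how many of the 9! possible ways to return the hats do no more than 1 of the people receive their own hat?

266993

# with exactly i fixed is C(9,i)·!(9-i); sum over i=0..1:
  i=0: C(9,0)·!9 = 1·133496 = 133496
  i=1: C(9,1)·!8 = 9·14833 = 133497
Total = 266993.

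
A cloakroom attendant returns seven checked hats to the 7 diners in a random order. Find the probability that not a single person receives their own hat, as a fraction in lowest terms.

103/280

Favorable outcomes: !7 = 1854.
Total outcomes: 7! = 5040.
Probability = 1854/5040 = 103/280.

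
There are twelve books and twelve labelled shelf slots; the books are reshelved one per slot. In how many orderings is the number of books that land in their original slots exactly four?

Pick the 4 fixed positions: C(12,4) = 495 ways.
The other 8 form a derangement: !8 = 14833.
Total: 495 × 14833 = 7342335.

7342335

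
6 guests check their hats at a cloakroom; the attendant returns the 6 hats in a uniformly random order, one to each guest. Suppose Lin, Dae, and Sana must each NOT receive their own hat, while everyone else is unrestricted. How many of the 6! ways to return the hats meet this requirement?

426

Let A_j be the event that the j-th constrained one is fixed. By inclusion-exclusion over the 3 events:
Σ_{j=0}^{3} (-1)^j C(3,j)(6-j)!
= C(3,0)·6! - C(3,1)·5! + C(3,2)·4! - C(3,3)·3!
= 720 - 360 + 72 - 6
= 426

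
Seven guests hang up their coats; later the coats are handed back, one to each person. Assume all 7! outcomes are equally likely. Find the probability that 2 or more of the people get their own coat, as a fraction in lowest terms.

1331/5040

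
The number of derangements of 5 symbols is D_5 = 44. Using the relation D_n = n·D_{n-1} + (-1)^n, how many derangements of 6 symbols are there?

265

D_6 = 6·44 + 1 = 265.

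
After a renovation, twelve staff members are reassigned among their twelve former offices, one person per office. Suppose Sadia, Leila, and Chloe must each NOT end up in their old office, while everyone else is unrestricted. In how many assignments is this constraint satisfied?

Let A_j be the event that the j-th constrained one is fixed. By inclusion-exclusion over the 3 events:
Σ_{j=0}^{3} (-1)^j C(3,j)(12-j)!
= C(3,0)·12! - C(3,1)·11! + C(3,2)·10! - C(3,3)·9!
= 479001600 - 119750400 + 10886400 - 362880
= 369774720

369774720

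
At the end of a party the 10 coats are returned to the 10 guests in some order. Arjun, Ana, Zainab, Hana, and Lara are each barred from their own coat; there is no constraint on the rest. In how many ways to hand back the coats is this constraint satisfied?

2170680

Let A_j be the event that the j-th constrained one is fixed. By inclusion-exclusion over the 5 events:
Σ_{j=0}^{5} (-1)^j C(5,j)(10-j)!
= C(5,0)·10! - C(5,1)·9! + C(5,2)·8! - C(5,3)·7! + C(5,4)·6! - C(5,5)·5!
= 3628800 - 1814400 + 403200 - 50400 + 3600 - 120
= 2170680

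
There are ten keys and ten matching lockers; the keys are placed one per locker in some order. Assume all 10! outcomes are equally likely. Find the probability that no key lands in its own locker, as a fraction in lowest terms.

Favorable outcomes: !10 = 1334961.
Total outcomes: 10! = 3628800.
Probability = 1334961/3628800 = 16481/44800.

16481/44800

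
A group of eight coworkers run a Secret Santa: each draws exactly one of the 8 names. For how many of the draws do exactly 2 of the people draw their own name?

7420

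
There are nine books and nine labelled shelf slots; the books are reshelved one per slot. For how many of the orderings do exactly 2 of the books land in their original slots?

66744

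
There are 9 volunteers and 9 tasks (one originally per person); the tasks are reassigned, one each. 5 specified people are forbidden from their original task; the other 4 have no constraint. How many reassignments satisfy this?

205056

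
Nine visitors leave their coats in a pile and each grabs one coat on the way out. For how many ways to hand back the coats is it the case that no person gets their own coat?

133496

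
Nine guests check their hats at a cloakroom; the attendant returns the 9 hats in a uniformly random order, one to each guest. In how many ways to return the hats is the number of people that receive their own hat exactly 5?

Pick the 5 fixed positions: C(9,5) = 126 ways.
The remaining 4 must be deranged: !4 = 9.
Total: 126 × 9 = 1134.

1134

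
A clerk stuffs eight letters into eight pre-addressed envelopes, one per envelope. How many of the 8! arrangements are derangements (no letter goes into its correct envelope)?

The number of derangements of 8 is !8 = Σ_{k=0}^{8} (-1)^k·8!/k!
= 8! - 8!/1! + 8!/2! - 8!/3! + 8!/4! - 8!/5! + 8!/6! - 8!/7! + 8!/8!
= 40320 - 40320 + 20160 - 6720 + 1680 - 336 + 56 - 8 + 1
= 14833

14833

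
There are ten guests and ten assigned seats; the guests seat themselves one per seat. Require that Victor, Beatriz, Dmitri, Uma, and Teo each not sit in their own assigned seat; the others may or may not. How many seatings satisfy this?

2170680

Inclusion-exclusion on the 5 forbidden self-matches:
Σ_{j=0}^{5} (-1)^j C(5,j)(10-j)!
= C(5,0)·10! - C(5,1)·9! + C(5,2)·8! - C(5,3)·7! + C(5,4)·6! - C(5,5)·5!
= 3628800 - 1814400 + 403200 - 50400 + 3600 - 120
= 2170680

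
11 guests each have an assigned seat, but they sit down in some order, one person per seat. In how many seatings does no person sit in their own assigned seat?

14684570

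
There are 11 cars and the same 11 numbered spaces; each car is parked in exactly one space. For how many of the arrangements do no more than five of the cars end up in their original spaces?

39893116

Sum C(11,i)·!(11-i) for i = 0..5:
  i=0: C(11,0)·!11 = 1·14684570 = 14684570
  i=1: C(11,1)·!10 = 11·1334961 = 14684571
  i=2: C(11,2)·!9 = 55·133496 = 7342280
  i=3: C(11,3)·!8 = 165·14833 = 2447445
  i=4: C(11,4)·!7 = 330·1854 = 611820
  i=5: C(11,5)·!6 = 462·265 = 122430
Total = 39893116.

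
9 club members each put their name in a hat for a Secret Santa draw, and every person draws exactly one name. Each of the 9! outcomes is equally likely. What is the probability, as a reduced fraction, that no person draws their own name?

16687/45360

Favorable outcomes: !9 = 133496.
Total outcomes: 9! = 362880.
Probability = 133496/362880 = 16687/45360.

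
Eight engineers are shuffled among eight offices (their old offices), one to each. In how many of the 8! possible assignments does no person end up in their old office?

!8 is the nearest integer to 8!/e.
8! = 40320, and 40320/e ≈ 14832.90, so !8 = 14833.

14833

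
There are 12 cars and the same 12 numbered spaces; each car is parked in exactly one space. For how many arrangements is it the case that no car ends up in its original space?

176214841

!12 = 12! · Σ_{k=0}^{12} (-1)^k/k!
= 12! - 12!/1! + 12!/2! - 12!/3! + 12!/4! - 12!/5! + 12!/6! - 12!/7! + 12!/8! - 12!/9! + 12!/10! - 12!/11! + 12!/12!
= 479001600 - 479001600 + 239500800 - 79833600 + 19958400 - 3991680 + 665280 - 95040 + 11880 - 1320 + 132 - 12 + 1
= 176214841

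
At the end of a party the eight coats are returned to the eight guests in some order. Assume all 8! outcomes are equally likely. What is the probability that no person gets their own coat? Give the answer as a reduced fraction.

2119/5760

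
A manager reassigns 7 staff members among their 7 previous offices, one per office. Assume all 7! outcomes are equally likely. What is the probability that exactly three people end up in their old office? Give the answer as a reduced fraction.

Favorable outcomes: C(7,3)·!4 = 35·9 = 315.
Total outcomes: 7! = 5040.
Probability = 315/5040 = 1/16.

1/16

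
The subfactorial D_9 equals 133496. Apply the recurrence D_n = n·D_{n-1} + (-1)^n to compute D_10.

1334961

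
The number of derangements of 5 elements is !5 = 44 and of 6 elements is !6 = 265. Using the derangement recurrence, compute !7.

!7 = (7-1)·(!6 + !5) = 6·(265 + 44) = 6·309 = 1854.

1854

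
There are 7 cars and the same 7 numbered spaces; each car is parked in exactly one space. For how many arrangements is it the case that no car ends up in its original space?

!7 = 7! · Σ_{k=0}^{7} (-1)^k/k!
= 7! - 7!/1! + 7!/2! - 7!/3! + 7!/4! - 7!/5! + 7!/6! - 7!/7!
= 5040 - 5040 + 2520 - 840 + 210 - 42 + 7 - 1
= 1854

1854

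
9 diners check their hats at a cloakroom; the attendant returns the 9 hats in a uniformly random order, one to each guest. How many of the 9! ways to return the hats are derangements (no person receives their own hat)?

133496

The subfactorial !9 = [9!/e] (nearest integer).
9! = 362880, and 362880/e ≈ 133496.09, so !9 = 133496.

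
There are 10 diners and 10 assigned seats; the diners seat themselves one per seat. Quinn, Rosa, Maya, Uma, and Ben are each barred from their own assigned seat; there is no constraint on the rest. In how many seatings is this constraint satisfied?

2170680

Inclusion-exclusion on the 5 forbidden self-matches:
Σ_{j=0}^{5} (-1)^j C(5,j)(10-j)!
= C(5,0)·10! - C(5,1)·9! + C(5,2)·8! - C(5,3)·7! + C(5,4)·6! - C(5,5)·5!
= 3628800 - 1814400 + 403200 - 50400 + 3600 - 120
= 2170680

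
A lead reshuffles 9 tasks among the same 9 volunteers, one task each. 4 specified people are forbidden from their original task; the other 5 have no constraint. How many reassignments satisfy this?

229080

Let A_j be the event that the j-th constrained one is fixed. By inclusion-exclusion over the 4 events:
Σ_{j=0}^{4} (-1)^j C(4,j)(9-j)!
= C(4,0)·9! - C(4,1)·8! + C(4,2)·7! - C(4,3)·6! + C(4,4)·5!
= 362880 - 161280 + 30240 - 2880 + 120
= 229080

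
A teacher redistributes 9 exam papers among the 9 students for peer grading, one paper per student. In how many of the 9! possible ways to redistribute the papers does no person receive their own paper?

By inclusion-exclusion, !9 = Σ (-1)^k · 9!/k! for k=0..9
= 9! - 9!/1! + 9!/2! - 9!/3! + 9!/4! - 9!/5! + 9!/6! - 9!/7! + 9!/8! - 9!/9!
= 362880 - 362880 + 181440 - 60480 + 15120 - 3024 + 504 - 72 + 9 - 1
= 133496

133496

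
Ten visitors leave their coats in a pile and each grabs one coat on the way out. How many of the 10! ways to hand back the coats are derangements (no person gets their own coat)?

Use !n = n·!(n-1) + (-1)^n.
!10 = 10·133496 + 1 = 1334961

1334961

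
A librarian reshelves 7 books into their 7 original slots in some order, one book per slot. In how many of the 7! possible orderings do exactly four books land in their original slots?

Pick the 4 fixed positions: C(7,4) = 35 ways.
The other 3 form a derangement: !3 = 2.
Total: 35 × 2 = 70.

70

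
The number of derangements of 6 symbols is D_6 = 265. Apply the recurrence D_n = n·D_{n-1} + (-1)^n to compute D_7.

1854

D_7 = 7·265 - 1 = 1854.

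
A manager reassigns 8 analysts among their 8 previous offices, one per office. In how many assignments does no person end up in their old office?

Use !n = (n-1)(!(n-1) + !(n-2)).
!8 = 7·(1854 + 265) = 7·2119 = 14833

14833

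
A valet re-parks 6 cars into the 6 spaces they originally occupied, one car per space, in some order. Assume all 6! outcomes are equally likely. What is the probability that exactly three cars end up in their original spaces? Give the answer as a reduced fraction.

Favorable outcomes: C(6,3)·!3 = 20·2 = 40.
Total outcomes: 6! = 720.
Probability = 40/720 = 1/18.

1/18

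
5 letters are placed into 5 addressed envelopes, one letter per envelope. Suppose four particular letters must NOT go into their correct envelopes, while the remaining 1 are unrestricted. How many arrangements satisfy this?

Inclusion-exclusion on the 4 forbidden self-matches:
Σ_{j=0}^{4} (-1)^j C(4,j)(5-j)!
= C(4,0)·5! - C(4,1)·4! + C(4,2)·3! - C(4,3)·2! + C(4,4)·1!
= 120 - 96 + 36 - 8 + 1
= 53

53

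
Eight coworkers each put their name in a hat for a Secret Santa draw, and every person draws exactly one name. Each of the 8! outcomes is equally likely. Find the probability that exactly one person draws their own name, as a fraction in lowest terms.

Favorable outcomes: C(8,1)·!7 = 8·1854 = 14832.
Total outcomes: 8! = 40320.
Probability = 14832/40320 = 103/280.

103/280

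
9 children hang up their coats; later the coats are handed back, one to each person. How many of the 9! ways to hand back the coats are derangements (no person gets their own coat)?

Recurrence: !9 = 8·(!8 + !7).
!9 = 8·(14833 + 1854) = 8·16687 = 133496

133496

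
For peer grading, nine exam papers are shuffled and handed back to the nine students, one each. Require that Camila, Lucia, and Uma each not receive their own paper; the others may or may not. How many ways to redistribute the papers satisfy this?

256320

Inclusion-exclusion on the 3 forbidden self-matches:
Σ_{j=0}^{3} (-1)^j C(3,j)(9-j)!
= C(3,0)·9! - C(3,1)·8! + C(3,2)·7! - C(3,3)·6!
= 362880 - 120960 + 15120 - 720
= 256320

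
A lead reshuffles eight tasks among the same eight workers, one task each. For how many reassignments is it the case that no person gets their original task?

14833

By inclusion-exclusion, !8 = Σ (-1)^k · 8!/k! for k=0..8
= 8! - 8!/1! + 8!/2! - 8!/3! + 8!/4! - 8!/5! + 8!/6! - 8!/7! + 8!/8!
= 40320 - 40320 + 20160 - 6720 + 1680 - 336 + 56 - 8 + 1
= 14833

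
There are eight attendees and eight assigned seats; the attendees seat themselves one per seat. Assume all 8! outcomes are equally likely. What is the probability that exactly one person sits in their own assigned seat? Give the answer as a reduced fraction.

103/280

Favorable outcomes: C(8,1)·!7 = 8·1854 = 14832.
Total outcomes: 8! = 40320.
Probability = 14832/40320 = 103/280.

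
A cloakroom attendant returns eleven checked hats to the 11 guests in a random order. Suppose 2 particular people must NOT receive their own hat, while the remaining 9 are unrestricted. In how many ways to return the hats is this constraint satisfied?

Inclusion-exclusion on the 2 forbidden self-matches:
Σ_{j=0}^{2} (-1)^j C(2,j)(11-j)!
= C(2,0)·11! - C(2,1)·10! + C(2,2)·9!
= 39916800 - 7257600 + 362880
= 33022080

33022080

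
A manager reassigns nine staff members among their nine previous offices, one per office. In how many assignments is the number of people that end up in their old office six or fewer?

362843

# with exactly i fixed is C(9,i)·!(9-i); sum over i=0..6:
  i=0: C(9,0)·!9 = 1·133496 = 133496
  i=1: C(9,1)·!8 = 9·14833 = 133497
  i=2: C(9,2)·!7 = 36·1854 = 66744
  i=3: C(9,3)·!6 = 84·265 = 22260
  i=4: C(9,4)·!5 = 126·44 = 5544
  i=5: C(9,5)·!4 = 126·9 = 1134
  i=6: C(9,6)·!3 = 84·2 = 168
Total = 362843.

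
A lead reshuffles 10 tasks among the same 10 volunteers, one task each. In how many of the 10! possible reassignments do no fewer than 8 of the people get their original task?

# with exactly i fixed is C(10,i)·!(10-i); sum over i=8..10:
  i=8: C(10,8)·!2 = 45·1 = 45
  i=9: C(10,9)·!1 = 10·0 = 0
  i=10: C(10,10)·!0 = 1·1 = 1
Total = 46.

46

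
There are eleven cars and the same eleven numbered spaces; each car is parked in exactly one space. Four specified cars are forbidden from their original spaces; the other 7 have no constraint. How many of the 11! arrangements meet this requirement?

Inclusion-exclusion on the 4 forbidden self-matches:
Σ_{j=0}^{4} (-1)^j C(4,j)(11-j)!
= C(4,0)·11! - C(4,1)·10! + C(4,2)·9! - C(4,3)·8! + C(4,4)·7!
= 39916800 - 14515200 + 2177280 - 161280 + 5040
= 27422640

27422640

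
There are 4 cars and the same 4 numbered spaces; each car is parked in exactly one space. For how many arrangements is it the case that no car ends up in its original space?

Recurrence: !4 = 3·(!3 + !2).
!4 = 3·(2 + 1) = 3·3 = 9

9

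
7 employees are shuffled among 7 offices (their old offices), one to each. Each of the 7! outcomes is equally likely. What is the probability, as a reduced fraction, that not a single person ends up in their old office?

103/280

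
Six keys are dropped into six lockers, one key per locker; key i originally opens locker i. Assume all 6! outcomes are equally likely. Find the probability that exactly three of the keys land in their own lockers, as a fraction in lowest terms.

1/18

Favorable outcomes: C(6,3)·!3 = 20·2 = 40.
Total outcomes: 6! = 720.
Probability = 40/720 = 1/18.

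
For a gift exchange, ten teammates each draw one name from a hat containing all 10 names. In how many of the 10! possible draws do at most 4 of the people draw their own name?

# with exactly i fixed is C(10,i)·!(10-i); sum over i=0..4:
  i=0: C(10,0)·!10 = 1·1334961 = 1334961
  i=1: C(10,1)·!9 = 10·133496 = 1334960
  i=2: C(10,2)·!8 = 45·14833 = 667485
  i=3: C(10,3)·!7 = 120·1854 = 222480
  i=4: C(10,4)·!6 = 210·265 = 55650
Total = 3615536.

3615536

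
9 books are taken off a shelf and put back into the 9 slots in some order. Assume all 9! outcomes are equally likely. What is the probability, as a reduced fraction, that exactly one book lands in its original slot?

2119/5760

Favorable outcomes: C(9,1)·!8 = 9·14833 = 133497.
Total outcomes: 9! = 362880.
Probability = 133497/362880 = 2119/5760.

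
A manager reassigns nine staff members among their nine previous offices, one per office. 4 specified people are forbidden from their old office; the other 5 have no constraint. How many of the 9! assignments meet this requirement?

229080

Let A_j be the event that the j-th constrained one is fixed. By inclusion-exclusion over the 4 events:
Σ_{j=0}^{4} (-1)^j C(4,j)(9-j)!
= C(4,0)·9! - C(4,1)·8! + C(4,2)·7! - C(4,3)·6! + C(4,4)·5!
= 362880 - 161280 + 30240 - 2880 + 120
= 229080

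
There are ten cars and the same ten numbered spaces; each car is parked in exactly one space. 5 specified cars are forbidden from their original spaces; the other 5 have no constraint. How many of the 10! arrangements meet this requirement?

2170680

Let A_j be the event that the j-th constrained one is fixed. By inclusion-exclusion over the 5 events:
Σ_{j=0}^{5} (-1)^j C(5,j)(10-j)!
= C(5,0)·10! - C(5,1)·9! + C(5,2)·8! - C(5,3)·7! + C(5,4)·6! - C(5,5)·5!
= 3628800 - 1814400 + 403200 - 50400 + 3600 - 120
= 2170680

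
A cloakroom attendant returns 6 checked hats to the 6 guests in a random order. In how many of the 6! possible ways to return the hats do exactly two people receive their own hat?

135

Choose which 2 of the 6 are fixed: C(6,2) = 15.
The other 4 form a derangement: !4 = 9.
Total: 15 × 9 = 135.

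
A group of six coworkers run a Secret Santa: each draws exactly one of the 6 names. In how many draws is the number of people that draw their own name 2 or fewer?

664

# with exactly i fixed is C(6,i)·!(6-i); sum over i=0..2:
  i=0: C(6,0)·!6 = 1·265 = 265
  i=1: C(6,1)·!5 = 6·44 = 264
  i=2: C(6,2)·!4 = 15·9 = 135
Total = 664.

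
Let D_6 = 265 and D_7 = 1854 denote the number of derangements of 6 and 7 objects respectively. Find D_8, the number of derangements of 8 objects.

14833

D_8 = (8-1)·(D_7 + D_6) = 7·(1854 + 265) = 7·2119 = 14833.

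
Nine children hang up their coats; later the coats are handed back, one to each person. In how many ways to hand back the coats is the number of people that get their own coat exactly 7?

36

Choose which 7 of the 9 are fixed: C(9,7) = 36.
The other 2 form a derangement: !2 = 1.
Total: 36 × 1 = 36.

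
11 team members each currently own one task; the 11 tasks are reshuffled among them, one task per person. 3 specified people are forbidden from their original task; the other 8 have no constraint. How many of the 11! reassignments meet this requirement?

Let A_j be the event that the j-th constrained one is fixed. By inclusion-exclusion over the 3 events:
Σ_{j=0}^{3} (-1)^j C(3,j)(11-j)!
= C(3,0)·11! - C(3,1)·10! + C(3,2)·9! - C(3,3)·8!
= 39916800 - 10886400 + 1088640 - 40320
= 30078720

30078720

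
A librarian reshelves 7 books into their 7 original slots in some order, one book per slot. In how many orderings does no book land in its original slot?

1854

!7 is the nearest integer to 7!/e.
7! = 5040, and 5040/e ≈ 1854.11, so !7 = 1854.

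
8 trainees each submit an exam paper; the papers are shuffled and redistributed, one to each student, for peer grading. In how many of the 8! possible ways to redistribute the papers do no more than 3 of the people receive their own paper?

Sum C(8,i)·!(8-i) for i = 0..3:
  i=0: C(8,0)·!8 = 1·14833 = 14833
  i=1: C(8,1)·!7 = 8·1854 = 14832
  i=2: C(8,2)·!6 = 28·265 = 7420
  i=3: C(8,3)·!5 = 56·44 = 2464
Total = 39549.

39549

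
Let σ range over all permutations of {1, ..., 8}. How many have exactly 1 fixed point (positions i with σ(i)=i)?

14832

Pick the single fixed position: C(8,1) = 8 ways.
The remaining 7 must be deranged: !7 = 1854.
Total: 8 × 1854 = 14832.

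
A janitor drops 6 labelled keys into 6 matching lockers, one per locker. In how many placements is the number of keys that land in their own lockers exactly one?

264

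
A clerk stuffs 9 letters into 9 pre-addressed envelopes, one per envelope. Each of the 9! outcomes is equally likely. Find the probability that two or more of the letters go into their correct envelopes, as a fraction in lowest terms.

Favorable outcomes: Σ_{i≥2} C(9,i)·!(9-i) = 36·1854 + 84·265 + 126·44 + 126·9 + 84·2 + 36·1 + 9·0 + 1·1 = 95887.
Total outcomes: 9! = 362880.
Probability = 95887/362880 = 95887/362880.

95887/362880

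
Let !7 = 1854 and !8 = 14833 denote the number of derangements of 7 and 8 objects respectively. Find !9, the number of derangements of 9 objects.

133496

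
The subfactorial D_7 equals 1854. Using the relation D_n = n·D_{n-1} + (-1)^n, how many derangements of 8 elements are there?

14833

D_8 = 8·1854 + 1 = 14833.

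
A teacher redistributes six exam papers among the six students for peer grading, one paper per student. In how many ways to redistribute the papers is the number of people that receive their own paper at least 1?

# with exactly i fixed is C(6,i)·!(6-i); sum over i=1..6:
  i=1: C(6,1)·!5 = 6·44 = 264
  i=2: C(6,2)·!4 = 15·9 = 135
  i=3: C(6,3)·!3 = 20·2 = 40
  i=4: C(6,4)·!2 = 15·1 = 15
  i=5: C(6,5)·!1 = 6·0 = 0
  i=6: C(6,6)·!0 = 1·1 = 1
Total = 455.

455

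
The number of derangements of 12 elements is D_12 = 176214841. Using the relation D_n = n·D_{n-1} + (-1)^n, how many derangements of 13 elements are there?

D_13 = 13·176214841 - 1 = 2290792932.

2290792932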